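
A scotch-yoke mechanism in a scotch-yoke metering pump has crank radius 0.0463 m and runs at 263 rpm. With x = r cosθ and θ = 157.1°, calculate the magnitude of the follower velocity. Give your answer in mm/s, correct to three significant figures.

496

ω = 27.54 rad/s (from 263 rpm).
x = r cosθ ⇒ ẋ = −rω sinθ.
|v| = rω|sinθ| = 0.0463·27.54·|sin 157.1°| = 0.4962 m/s = 496.2 mm/s.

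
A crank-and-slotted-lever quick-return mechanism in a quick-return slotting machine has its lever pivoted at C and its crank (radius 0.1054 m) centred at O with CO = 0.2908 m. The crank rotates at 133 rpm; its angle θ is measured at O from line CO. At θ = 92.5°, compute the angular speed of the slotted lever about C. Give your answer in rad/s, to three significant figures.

ω = 13.93 rad/s (from 133 rpm).
Crank pin A relative to C: A = (d + r cosθ, r sinθ); lever angle φ = atan2(r sinθ, d + r cosθ).
Differentiating tanφ: φ̇ = rω(d cosθ + r)/(d² + r² + 2dr cosθ).
d² + r² + 2dr cosθ = |CA|² = 0.0929999 m²;  d cosθ + r = +0.092715 m.
|ω_lever| = |0.1054·13.93·+0.092715| / 0.0929999 = 1.4635 rad/s.

1.46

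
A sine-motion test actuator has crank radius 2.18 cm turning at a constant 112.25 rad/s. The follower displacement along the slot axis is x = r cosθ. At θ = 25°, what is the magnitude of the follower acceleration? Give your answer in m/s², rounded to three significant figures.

249

ω = 112.2 rad/s
x = r cosθ ⇒ ẍ = −rω² cosθ (ω constant).
|a| = rω²|cosθ| = 0.0218·(112.2)²·|cos 25°| = 248.95 m/s².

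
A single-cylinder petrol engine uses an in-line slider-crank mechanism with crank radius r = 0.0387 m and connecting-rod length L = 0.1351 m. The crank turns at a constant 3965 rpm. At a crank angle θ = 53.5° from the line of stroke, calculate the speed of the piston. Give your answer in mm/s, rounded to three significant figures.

ω = 2π·3965/60 = 415.2 rad/s
For an in-line slider-crank, x = r cosθ + √(L² − r² sin²θ), so v = −rω sinθ·[1 + r cosθ/√(L² − r² sin²θ)].
With r = 0.0387 m, L = 0.1351 m, θ = 53.5°: √(L² − r² sin²θ) = 0.13147 m.
v = −0.0387·415.2·0.80386·[1 + 0.0387·0.59482/0.13147] = -15.179 m/s.
|v| = 15.179 m/s = 15179 mm/s.

15200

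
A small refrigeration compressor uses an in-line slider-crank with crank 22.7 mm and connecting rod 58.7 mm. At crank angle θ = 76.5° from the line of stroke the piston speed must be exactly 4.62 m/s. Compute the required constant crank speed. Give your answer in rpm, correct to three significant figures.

1820

For an in-line slider-crank, |v_piston| = rω|sinθ|·[1 + r cosθ/√(L² − r² sin²θ)].
With r = 0.0227 m, L = 0.0587 m, θ = 76.5°: the bracketed kinematic factor |dx/dθ| = 0.024223 m.
ω = v/|dx/dθ| = 4.62/0.024223 = 190.73 rad/s.
N = 60ω/(2π) = 1821.3 rpm.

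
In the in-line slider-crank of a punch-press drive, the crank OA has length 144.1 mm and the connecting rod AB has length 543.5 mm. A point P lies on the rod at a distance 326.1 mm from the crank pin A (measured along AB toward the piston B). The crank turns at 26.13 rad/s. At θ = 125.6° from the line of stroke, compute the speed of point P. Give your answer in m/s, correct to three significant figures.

ω = 26.13 rad/s.  Crank-pin speed |V_A| = rω = 3.7653 m/s, perpendicular to OA.
Rod angle: sinφ = −(r/L) sinθ ⇒ φ = -12.450°; ω_rod = −rω cosθ/√(L²−r²sin²θ) = +4.13 rad/s.
V_P = V_A + ω_rod × AP, with AP = 0.3261 m along the rod.
Components: V_Px = −rω sinθ − a·ω_rod·sinφ = -2.7713 m/s;  V_Py = rω cosθ + a·ω_rod·cosφ = -0.87675 m/s.
|V_P| = √(V_Px² + V_Py²) = 2.9066 m/s.

2.91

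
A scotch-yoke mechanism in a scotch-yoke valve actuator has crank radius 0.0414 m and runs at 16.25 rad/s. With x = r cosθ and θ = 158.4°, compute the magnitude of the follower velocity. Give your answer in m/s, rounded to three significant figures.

0.248

ω = 16.25 rad/s
x = r cosθ ⇒ ẋ = −rω sinθ.
|v| = rω|sinθ| = 0.0414·16.25·|sin 158.4°| = 0.24766 m/s.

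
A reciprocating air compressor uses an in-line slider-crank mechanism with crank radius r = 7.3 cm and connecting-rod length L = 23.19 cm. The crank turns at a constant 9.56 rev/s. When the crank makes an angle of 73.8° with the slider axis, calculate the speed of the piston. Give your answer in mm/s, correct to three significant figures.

4600

ω = 2π·9.56 = 60.07 rad/s
For an in-line slider-crank, x = r cosθ + √(L² − r² sin²θ), so v = −rω sinθ·[1 + r cosθ/√(L² − r² sin²θ)].
With r = 0.073 m, L = 0.2319 m, θ = 73.8°: √(L² − r² sin²θ) = 0.22105 m.
v = −0.073·60.07·0.96029·[1 + 0.073·0.27899/0.22105] = -4.5988 m/s.
|v| = 4.5988 m/s = 4598.8 mm/s.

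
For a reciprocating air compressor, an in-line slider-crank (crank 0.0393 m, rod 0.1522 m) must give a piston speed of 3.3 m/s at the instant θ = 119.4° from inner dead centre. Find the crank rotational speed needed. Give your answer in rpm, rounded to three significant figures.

For an in-line slider-crank, |v_piston| = rω|sinθ|·[1 + r cosθ/√(L² − r² sin²θ)].
With r = 0.0393 m, L = 0.1522 m, θ = 119.4°: the bracketed kinematic factor |dx/dθ| = 0.029785 m.
ω = v/|dx/dθ| = 3.3/0.029785 = 110.8 rad/s.
N = 60ω/(2π) = 1058 rpm.

1060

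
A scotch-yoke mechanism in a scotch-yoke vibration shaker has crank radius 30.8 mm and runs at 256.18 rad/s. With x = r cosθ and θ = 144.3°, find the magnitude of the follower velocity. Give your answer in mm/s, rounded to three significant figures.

4600

ω = 256.2 rad/s
x = r cosθ ⇒ ẋ = −rω sinθ.
|v| = rω|sinθ| = 0.0308·256.2·|sin 144.3°| = 4.6043 m/s = 4604.3 mm/s.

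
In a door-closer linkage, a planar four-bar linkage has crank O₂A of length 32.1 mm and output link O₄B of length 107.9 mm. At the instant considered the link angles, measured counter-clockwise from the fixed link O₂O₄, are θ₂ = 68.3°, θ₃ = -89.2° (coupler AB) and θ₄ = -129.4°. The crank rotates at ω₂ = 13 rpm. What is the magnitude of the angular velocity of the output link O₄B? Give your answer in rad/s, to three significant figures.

ω₂ = 1.361 rad/s (from 13 rpm).
Differentiating the loop-closure r₂e^{iθ₂}+r₃e^{iθ₃}=r₁+r₄e^{iθ₄} gives r₂ω₂e^{iθ₂}+r₃ω₃e^{iθ₃}=r₄ω₄e^{iθ₄}.
Eliminating the other unknown: ω₄ = r₂ω₂ sin(θ₂−θ₃) / [r₄ sin(θ₄−θ₃)].
Numerator sine = +0.38268; denominator sine = -0.64546.
Result = 0.0321·1.361·(+0.38268) / (0.1079·(-0.64546)) = -0.24012 rad/s; magnitude 0.24012 rad/s.

0.240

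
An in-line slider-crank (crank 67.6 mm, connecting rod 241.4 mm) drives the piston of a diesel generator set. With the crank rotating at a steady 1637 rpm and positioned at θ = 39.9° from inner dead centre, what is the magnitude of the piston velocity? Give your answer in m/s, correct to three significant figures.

9.06

ω = 2π·1637/60 = 171.4 rad/s
For an in-line slider-crank, x = r cosθ + √(L² − r² sin²θ), so v = −rω sinθ·[1 + r cosθ/√(L² − r² sin²θ)].
With r = 0.0676 m, L = 0.2414 m, θ = 39.9°: √(L² − r² sin²θ) = 0.23747 m.
v = −0.0676·171.4·0.64145·[1 + 0.0676·0.76717/0.23747] = -9.0567 m/s.
|v| = 9.0567 m/s.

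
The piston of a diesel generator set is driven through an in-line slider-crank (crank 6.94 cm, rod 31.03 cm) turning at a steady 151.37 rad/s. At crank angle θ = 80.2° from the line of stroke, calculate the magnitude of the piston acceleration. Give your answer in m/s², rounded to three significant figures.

ω = 151.4 rad/s
x(θ) = r cosθ + √(L² − r² sin²θ); with ω constant, a = ω²·d²x/dθ².
d²x/dθ² = −r cosθ − r²(cos2θ)/√u − r⁴ sin²2θ/(4u^{3/2}),  u = L² − r² sin²θ = 0.0916093 m².
Substituting r = 0.0694 m, L = 0.3103 m, θ = 80.2°: d²x/dθ² = +0.0031548 m.
a = ω²·d²x/dθ² = (151.4)²·(+0.0031548) = +72.285 m/s²;  |a| = 72.285 m/s².

72.3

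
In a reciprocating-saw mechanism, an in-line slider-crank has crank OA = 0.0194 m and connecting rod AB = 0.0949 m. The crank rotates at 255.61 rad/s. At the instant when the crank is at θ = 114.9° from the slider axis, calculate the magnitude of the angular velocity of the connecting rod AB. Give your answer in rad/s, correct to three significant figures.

22.4

ω = 255.6 rad/s
The rod makes angle φ with the slider axis where L sinφ = r sinθ; differentiating, L cosφ·φ̇ = r ω cosθ.
L cosφ = √(L² − r² sin²θ) = 0.093254 m.
|ω_rod| = r ω |cosθ| / √(L² − r² sin²θ) = 0.0194·255.6·0.42104/0.093254 = 22.389 rad/s.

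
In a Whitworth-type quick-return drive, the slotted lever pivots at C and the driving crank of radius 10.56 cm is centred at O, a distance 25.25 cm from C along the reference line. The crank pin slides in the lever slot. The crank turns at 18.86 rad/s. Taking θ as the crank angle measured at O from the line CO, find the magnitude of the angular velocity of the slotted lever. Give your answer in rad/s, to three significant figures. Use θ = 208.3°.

8.32

ω = 18.86 rad/s
Crank pin A relative to C: A = (d + r cosθ, r sinθ); lever angle φ = atan2(r sinθ, d + r cosθ).
Differentiating tanφ: φ̇ = rω(d cosθ + r)/(d² + r² + 2dr cosθ).
d² + r² + 2dr cosθ = |CA|² = 0.0279535 m²;  d cosθ + r = -0.11672 m.
|ω_lever| = |0.1056·18.86·-0.11672| / 0.0279535 = 8.316 rad/s.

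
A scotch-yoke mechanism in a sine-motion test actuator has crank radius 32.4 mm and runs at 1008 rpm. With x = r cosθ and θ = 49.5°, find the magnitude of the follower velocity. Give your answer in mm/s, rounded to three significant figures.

2600

ω = 105.6 rad/s (from 1008 rpm).
x = r cosθ ⇒ ẋ = −rω sinθ.
|v| = rω|sinθ| = 0.0324·105.6·|sin 49.5°| = 2.6006 m/s = 2600.6 mm/s.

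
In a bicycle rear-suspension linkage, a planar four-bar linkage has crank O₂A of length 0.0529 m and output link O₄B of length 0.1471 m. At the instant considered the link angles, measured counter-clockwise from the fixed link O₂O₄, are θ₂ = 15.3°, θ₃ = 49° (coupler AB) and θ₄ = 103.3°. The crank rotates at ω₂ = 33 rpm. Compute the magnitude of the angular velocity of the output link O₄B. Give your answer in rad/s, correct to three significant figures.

ω₂ = 3.456 rad/s (from 33 rpm).
Differentiating the loop-closure r₂e^{iθ₂}+r₃e^{iθ₃}=r₁+r₄e^{iθ₄} gives r₂ω₂e^{iθ₂}+r₃ω₃e^{iθ₃}=r₄ω₄e^{iθ₄}.
Eliminating the other unknown: ω₄ = r₂ω₂ sin(θ₂−θ₃) / [r₄ sin(θ₄−θ₃)].
Numerator sine = -0.55484; denominator sine = +0.81208.
Result = 0.0529·3.456·(-0.55484) / (0.1471·(+0.81208)) = -0.84909 rad/s; magnitude 0.84909 rad/s.

0.849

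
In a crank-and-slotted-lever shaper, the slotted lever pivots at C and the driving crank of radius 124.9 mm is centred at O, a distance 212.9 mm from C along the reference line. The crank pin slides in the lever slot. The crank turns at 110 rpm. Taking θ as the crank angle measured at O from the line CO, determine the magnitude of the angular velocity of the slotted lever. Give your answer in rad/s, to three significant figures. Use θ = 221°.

2.48

ω = 11.52 rad/s (from 110 rpm).
Crank pin A relative to C: A = (d + r cosθ, r sinθ); lever angle φ = atan2(r sinθ, d + r cosθ).
Differentiating tanφ: φ̇ = rω(d cosθ + r)/(d² + r² + 2dr cosθ).
d² + r² + 2dr cosθ = |CA|² = 0.0207891 m²;  d cosθ + r = -0.035778 m.
|ω_lever| = |0.1249·11.52·-0.035778| / 0.0207891 = 2.476 rad/s.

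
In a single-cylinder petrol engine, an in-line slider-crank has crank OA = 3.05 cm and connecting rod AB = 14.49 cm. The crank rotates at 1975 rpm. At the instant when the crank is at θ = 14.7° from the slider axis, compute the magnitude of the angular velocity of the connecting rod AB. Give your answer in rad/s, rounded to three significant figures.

ω = 206.8 rad/s (converted from 1975 rpm).
The rod makes angle φ with the slider axis where L sinφ = r sinθ; differentiating, L cosφ·φ̇ = r ω cosθ.
L cosφ = √(L² − r² sin²θ) = 0.14469 m.
|ω_rod| = r ω |cosθ| / √(L² − r² sin²θ) = 0.0305·206.8·0.96727/0.14469 = 42.169 rad/s.

42.2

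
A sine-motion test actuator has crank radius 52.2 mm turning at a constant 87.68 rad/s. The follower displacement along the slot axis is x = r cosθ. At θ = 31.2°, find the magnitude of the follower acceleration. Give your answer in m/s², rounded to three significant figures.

343

ω = 87.68 rad/s
x = r cosθ ⇒ ẍ = −rω² cosθ (ω constant).
|a| = rω²|cosθ| = 0.0522·(87.68)²·|cos 31.2°| = 343.26 m/s².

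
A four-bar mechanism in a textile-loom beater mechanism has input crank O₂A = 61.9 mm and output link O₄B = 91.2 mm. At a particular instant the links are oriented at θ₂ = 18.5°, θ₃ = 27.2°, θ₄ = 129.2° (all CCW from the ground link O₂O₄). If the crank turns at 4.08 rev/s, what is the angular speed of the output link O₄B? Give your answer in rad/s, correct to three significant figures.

ω₂ = 25.64 rad/s (from 4.08 rev/s).
Differentiating the loop-closure r₂e^{iθ₂}+r₃e^{iθ₃}=r₁+r₄e^{iθ₄} gives r₂ω₂e^{iθ₂}+r₃ω₃e^{iθ₃}=r₄ω₄e^{iθ₄}.
Eliminating the other unknown: ω₄ = r₂ω₂ sin(θ₂−θ₃) / [r₄ sin(θ₄−θ₃)].
Numerator sine = -0.15126; denominator sine = +0.97815.
Result = 0.0619·25.64·(-0.15126) / (0.0912·(+0.97815)) = -2.6907 rad/s; magnitude 2.6907 rad/s.

2.69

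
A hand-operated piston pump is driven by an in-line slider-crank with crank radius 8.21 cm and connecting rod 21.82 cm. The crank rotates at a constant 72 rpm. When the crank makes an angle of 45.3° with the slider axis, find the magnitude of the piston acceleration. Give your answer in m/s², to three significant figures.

ω = 2π·72/60 = 7.54 rad/s
x(θ) = r cosθ + √(L² − r² sin²θ); with ω constant, a = ω²·d²x/dθ².
d²x/dθ² = −r cosθ − r²(cos2θ)/√u − r⁴ sin²2θ/(4u^{3/2}),  u = L² − r² sin²θ = 0.0442057 m².
Substituting r = 0.0821 m, L = 0.2182 m, θ = 45.3°: d²x/dθ² = -0.058635 m.
a = ω²·d²x/dθ² = (7.54)²·(-0.058635) = -3.3333 m/s²;  |a| = 3.3333 m/s².

3.33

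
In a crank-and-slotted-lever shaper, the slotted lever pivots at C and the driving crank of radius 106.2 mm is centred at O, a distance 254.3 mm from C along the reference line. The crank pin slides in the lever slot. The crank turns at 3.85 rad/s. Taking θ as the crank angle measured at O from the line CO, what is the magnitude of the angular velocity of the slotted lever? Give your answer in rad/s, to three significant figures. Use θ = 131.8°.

0.648

ω = 3.85 rad/s
Crank pin A relative to C: A = (d + r cosθ, r sinθ); lever angle φ = atan2(r sinθ, d + r cosθ).
Differentiating tanφ: φ̇ = rω(d cosθ + r)/(d² + r² + 2dr cosθ).
d² + r² + 2dr cosθ = |CA|² = 0.0399453 m²;  d cosθ + r = -0.063299 m.
|ω_lever| = |0.1062·3.85·-0.063299| / 0.0399453 = 0.64791 rad/s.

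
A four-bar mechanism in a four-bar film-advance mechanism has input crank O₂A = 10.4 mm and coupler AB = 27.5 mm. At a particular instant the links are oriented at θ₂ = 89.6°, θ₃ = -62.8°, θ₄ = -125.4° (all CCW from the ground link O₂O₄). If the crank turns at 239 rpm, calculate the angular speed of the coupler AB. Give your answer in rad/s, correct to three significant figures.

6.11

ω₂ = 25.03 rad/s (from 239 rpm).
Differentiating the loop-closure r₂e^{iθ₂}+r₃e^{iθ₃}=r₁+r₄e^{iθ₄} gives r₂ω₂e^{iθ₂}+r₃ω₃e^{iθ₃}=r₄ω₄e^{iθ₄}.
Eliminating the other unknown: ω₃ = r₂ω₂ sin(θ₄−θ₂) / [r₃ sin(θ₃−θ₄)].
Numerator sine = +0.57358; denominator sine = +0.88782.
Result = 0.0104·25.03·(+0.57358) / (0.0275·(+0.88782)) = +6.115 rad/s; magnitude 6.115 rad/s.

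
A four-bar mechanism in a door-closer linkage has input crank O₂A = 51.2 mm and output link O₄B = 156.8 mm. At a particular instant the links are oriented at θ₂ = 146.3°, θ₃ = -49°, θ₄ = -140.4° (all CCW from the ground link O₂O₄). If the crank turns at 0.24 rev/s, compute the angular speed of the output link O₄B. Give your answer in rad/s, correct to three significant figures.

0.130

ω₂ = 1.508 rad/s (from 0.24 rev/s).
Differentiating the loop-closure r₂e^{iθ₂}+r₃e^{iθ₃}=r₁+r₄e^{iθ₄} gives r₂ω₂e^{iθ₂}+r₃ω₃e^{iθ₃}=r₄ω₄e^{iθ₄}.
Eliminating the other unknown: ω₄ = r₂ω₂ sin(θ₂−θ₃) / [r₄ sin(θ₄−θ₃)].
Numerator sine = -0.26387; denominator sine = -0.99970.
Result = 0.0512·1.508·(-0.26387) / (0.1568·(-0.99970)) = +0.12997 rad/s; magnitude 0.12997 rad/s.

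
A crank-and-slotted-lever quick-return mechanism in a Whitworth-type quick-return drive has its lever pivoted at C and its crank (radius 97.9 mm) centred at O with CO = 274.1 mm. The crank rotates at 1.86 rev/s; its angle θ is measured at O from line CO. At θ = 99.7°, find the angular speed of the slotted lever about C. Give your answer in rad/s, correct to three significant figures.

ω = 11.69 rad/s (from 1.86 rev/s).
Crank pin A relative to C: A = (d + r cosθ, r sinθ); lever angle φ = atan2(r sinθ, d + r cosθ).
Differentiating tanφ: φ̇ = rω(d cosθ + r)/(d² + r² + 2dr cosθ).
d² + r² + 2dr cosθ = |CA|² = 0.0756726 m²;  d cosθ + r = +0.051717 m.
|ω_lever| = |0.0979·11.69·+0.051717| / 0.0756726 = 0.78194 rad/s.

0.782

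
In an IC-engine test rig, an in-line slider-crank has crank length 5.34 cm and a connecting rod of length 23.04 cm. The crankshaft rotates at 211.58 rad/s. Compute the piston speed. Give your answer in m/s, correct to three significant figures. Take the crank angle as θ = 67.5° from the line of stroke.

11.4

ω = 211.6 rad/s
For an in-line slider-crank, x = r cosθ + √(L² − r² sin²θ), so v = −rω sinθ·[1 + r cosθ/√(L² − r² sin²θ)].
With r = 0.0534 m, L = 0.2304 m, θ = 67.5°: √(L² − r² sin²θ) = 0.22506 m.
v = −0.0534·211.6·0.92388·[1 + 0.0534·0.38268/0.22506] = -11.386 m/s.
|v| = 11.386 m/s.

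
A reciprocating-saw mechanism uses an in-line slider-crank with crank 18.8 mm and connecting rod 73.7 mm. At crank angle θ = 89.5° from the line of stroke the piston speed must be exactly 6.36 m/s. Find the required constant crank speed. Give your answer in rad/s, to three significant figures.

338

For an in-line slider-crank, |v_piston| = rω|sinθ|·[1 + r cosθ/√(L² − r² sin²θ)].
With r = 0.0188 m, L = 0.0737 m, θ = 89.5°: the bracketed kinematic factor |dx/dθ| = 0.018843 m.
ω = v/|dx/dθ| = 6.36/0.018843 = 337.53 rad/s.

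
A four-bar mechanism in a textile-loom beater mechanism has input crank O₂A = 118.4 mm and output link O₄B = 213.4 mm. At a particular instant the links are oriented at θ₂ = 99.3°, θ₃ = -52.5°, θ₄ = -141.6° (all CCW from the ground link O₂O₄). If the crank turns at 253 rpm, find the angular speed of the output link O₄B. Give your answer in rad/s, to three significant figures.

6.95

ω₂ = 26.49 rad/s (from 253 rpm).
Differentiating the loop-closure r₂e^{iθ₂}+r₃e^{iθ₃}=r₁+r₄e^{iθ₄} gives r₂ω₂e^{iθ₂}+r₃ω₃e^{iθ₃}=r₄ω₄e^{iθ₄}.
Eliminating the other unknown: ω₄ = r₂ω₂ sin(θ₂−θ₃) / [r₄ sin(θ₄−θ₃)].
Numerator sine = +0.47255; denominator sine = -0.99988.
Result = 0.1184·26.49·(+0.47255) / (0.2134·(-0.99988)) = -6.9472 rad/s; magnitude 6.9472 rad/s.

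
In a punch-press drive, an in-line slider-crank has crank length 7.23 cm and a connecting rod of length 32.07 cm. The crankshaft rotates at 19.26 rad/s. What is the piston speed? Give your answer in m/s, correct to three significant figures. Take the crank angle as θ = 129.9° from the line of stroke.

0.911

ω = 19.26 rad/s
For an in-line slider-crank, x = r cosθ + √(L² − r² sin²θ), so v = −rω sinθ·[1 + r cosθ/√(L² − r² sin²θ)].
With r = 0.0723 m, L = 0.3207 m, θ = 129.9°: √(L² − r² sin²θ) = 0.31587 m.
v = −0.0723·19.26·0.76717·[1 + 0.0723·-0.64145/0.31587] = -0.91143 m/s.
|v| = 0.91143 m/s.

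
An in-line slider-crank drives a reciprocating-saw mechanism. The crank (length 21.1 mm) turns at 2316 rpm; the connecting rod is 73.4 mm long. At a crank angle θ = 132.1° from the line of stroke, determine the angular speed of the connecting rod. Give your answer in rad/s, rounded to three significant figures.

47.8

ω = 242.5 rad/s (converted from 2316 rpm).
The rod makes angle φ with the slider axis where L sinφ = r sinθ; differentiating, L cosφ·φ̇ = r ω cosθ.
L cosφ = √(L² − r² sin²θ) = 0.071711 m.
|ω_rod| = r ω |cosθ| / √(L² − r² sin²θ) = 0.0211·242.5·0.67043/0.071711 = 47.843 rad/s.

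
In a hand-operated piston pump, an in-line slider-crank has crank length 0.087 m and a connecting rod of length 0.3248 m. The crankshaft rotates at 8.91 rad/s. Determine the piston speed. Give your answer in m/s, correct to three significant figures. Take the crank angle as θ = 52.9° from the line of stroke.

0.721

ω = 8.91 rad/s
For an in-line slider-crank, x = r cosθ + √(L² − r² sin²θ), so v = −rω sinθ·[1 + r cosθ/√(L² − r² sin²θ)].
With r = 0.087 m, L = 0.3248 m, θ = 52.9°: √(L² − r² sin²θ) = 0.3173 m.
v = −0.087·8.91·0.79758·[1 + 0.087·0.60321/0.3173] = -0.72052 m/s.
|v| = 0.72052 m/s.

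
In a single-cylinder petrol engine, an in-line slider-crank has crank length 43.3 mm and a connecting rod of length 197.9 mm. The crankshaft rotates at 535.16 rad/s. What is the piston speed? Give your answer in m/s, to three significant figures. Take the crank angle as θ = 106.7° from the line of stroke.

ω = 535.2 rad/s
For an in-line slider-crank, x = r cosθ + √(L² − r² sin²θ), so v = −rω sinθ·[1 + r cosθ/√(L² − r² sin²θ)].
With r = 0.0433 m, L = 0.1979 m, θ = 106.7°: √(L² − r² sin²θ) = 0.19351 m.
v = −0.0433·535.2·0.95782·[1 + 0.0433·-0.28736/0.19351] = -20.768 m/s.
|v| = 20.768 m/s.

20.8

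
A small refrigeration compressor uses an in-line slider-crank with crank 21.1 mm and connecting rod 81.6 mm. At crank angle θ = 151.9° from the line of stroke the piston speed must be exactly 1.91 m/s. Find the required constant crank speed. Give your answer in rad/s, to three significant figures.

250

For an in-line slider-crank, |v_piston| = rω|sinθ|·[1 + r cosθ/√(L² − r² sin²θ)].
With r = 0.0211 m, L = 0.0816 m, θ = 151.9°: the bracketed kinematic factor |dx/dθ| = 0.0076544 m.
ω = v/|dx/dθ| = 1.91/0.0076544 = 249.53 rad/s.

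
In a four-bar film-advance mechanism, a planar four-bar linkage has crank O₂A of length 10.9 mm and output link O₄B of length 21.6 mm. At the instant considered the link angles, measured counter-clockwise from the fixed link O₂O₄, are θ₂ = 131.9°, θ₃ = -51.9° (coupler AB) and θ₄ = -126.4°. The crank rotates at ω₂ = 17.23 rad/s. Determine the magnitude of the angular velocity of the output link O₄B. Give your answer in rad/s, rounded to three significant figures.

ω₂ = 17.23 rad/s
Differentiating the loop-closure r₂e^{iθ₂}+r₃e^{iθ₃}=r₁+r₄e^{iθ₄} gives r₂ω₂e^{iθ₂}+r₃ω₃e^{iθ₃}=r₄ω₄e^{iθ₄}.
Eliminating the other unknown: ω₄ = r₂ω₂ sin(θ₂−θ₃) / [r₄ sin(θ₄−θ₃)].
Numerator sine = -0.06627; denominator sine = -0.96363.
Result = 0.0109·17.23·(-0.06627) / (0.0216·(-0.96363)) = +0.59798 rad/s; magnitude 0.59798 rad/s.

0.598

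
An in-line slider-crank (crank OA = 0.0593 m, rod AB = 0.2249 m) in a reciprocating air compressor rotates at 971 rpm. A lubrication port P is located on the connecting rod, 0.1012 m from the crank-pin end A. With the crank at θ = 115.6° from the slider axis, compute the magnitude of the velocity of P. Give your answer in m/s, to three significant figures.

5.35

ω = 101.7 rad/s.  Crank-pin speed |V_A| = rω = 6.0298 m/s, perpendicular to OA.
Rod angle: sinφ = −(r/L) sinθ ⇒ φ = -13.756°; ω_rod = −rω cosθ/√(L²−r²sin²θ) = +11.927 rad/s.
V_P = V_A + ω_rod × AP, with AP = 0.1012 m along the rod.
Components: V_Px = −rω sinθ − a·ω_rod·sinφ = -5.1509 m/s;  V_Py = rω cosθ + a·ω_rod·cosφ = -1.433 m/s.
|V_P| = √(V_Px² + V_Py²) = 5.3465 m/s.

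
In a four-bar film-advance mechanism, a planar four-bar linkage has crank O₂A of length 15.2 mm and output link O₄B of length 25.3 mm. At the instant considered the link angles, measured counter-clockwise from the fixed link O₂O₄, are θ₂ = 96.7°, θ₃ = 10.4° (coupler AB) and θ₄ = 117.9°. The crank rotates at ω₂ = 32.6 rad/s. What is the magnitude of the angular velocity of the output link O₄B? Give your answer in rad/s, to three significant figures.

ω₂ = 32.6 rad/s
Differentiating the loop-closure r₂e^{iθ₂}+r₃e^{iθ₃}=r₁+r₄e^{iθ₄} gives r₂ω₂e^{iθ₂}+r₃ω₃e^{iθ₃}=r₄ω₄e^{iθ₄}.
Eliminating the other unknown: ω₄ = r₂ω₂ sin(θ₂−θ₃) / [r₄ sin(θ₄−θ₃)].
Numerator sine = +0.99792; denominator sine = +0.95372.
Result = 0.0152·32.6·(+0.99792) / (0.0253·(+0.95372)) = +20.493 rad/s; magnitude 20.493 rad/s.

20.5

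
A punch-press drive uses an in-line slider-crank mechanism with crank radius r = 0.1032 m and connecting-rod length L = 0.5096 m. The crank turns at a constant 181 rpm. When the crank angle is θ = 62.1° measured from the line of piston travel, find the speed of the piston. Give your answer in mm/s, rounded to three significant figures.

1900

ω = 2π·181/60 = 18.95 rad/s
For an in-line slider-crank, x = r cosθ + √(L² − r² sin²θ), so v = −rω sinθ·[1 + r cosθ/√(L² − r² sin²θ)].
With r = 0.1032 m, L = 0.5096 m, θ = 62.1°: √(L² − r² sin²θ) = 0.50137 m.
v = −0.1032·18.95·0.88377·[1 + 0.1032·0.46793/0.50137] = -1.8952 m/s.
|v| = 1.8952 m/s = 1895.2 mm/s.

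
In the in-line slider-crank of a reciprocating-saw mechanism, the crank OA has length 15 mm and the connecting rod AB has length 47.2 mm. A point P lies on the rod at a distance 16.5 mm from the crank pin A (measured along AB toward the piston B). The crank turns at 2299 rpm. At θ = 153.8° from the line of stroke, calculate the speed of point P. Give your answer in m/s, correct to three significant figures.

2.55

ω = 240.8 rad/s.  Crank-pin speed |V_A| = rω = 3.6113 m/s, perpendicular to OA.
Rod angle: sinφ = −(r/L) sinθ ⇒ φ = -8.066°; ω_rod = −rω cosθ/√(L²−r²sin²θ) = +69.335 rad/s.
V_P = V_A + ω_rod × AP, with AP = 0.0165 m along the rod.
Components: V_Px = −rω sinθ − a·ω_rod·sinφ = -1.4339 m/s;  V_Py = rω cosθ + a·ω_rod·cosφ = -2.1075 m/s.
|V_P| = √(V_Px² + V_Py²) = 2.5491 m/s.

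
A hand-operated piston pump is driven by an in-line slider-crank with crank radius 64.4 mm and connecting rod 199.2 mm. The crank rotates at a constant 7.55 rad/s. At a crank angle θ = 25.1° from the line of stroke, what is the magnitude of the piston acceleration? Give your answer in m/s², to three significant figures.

ω = 7.55 rad/s
x(θ) = r cosθ + √(L² − r² sin²θ); with ω constant, a = ω²·d²x/dθ².
d²x/dθ² = −r cosθ − r²(cos2θ)/√u − r⁴ sin²2θ/(4u^{3/2}),  u = L² − r² sin²θ = 0.0389343 m².
Substituting r = 0.0644 m, L = 0.1992 m, θ = 25.1°: d²x/dθ² = -0.072103 m.
a = ω²·d²x/dθ² = (7.55)²·(-0.072103) = -4.1101 m/s²;  |a| = 4.1101 m/s².

4.11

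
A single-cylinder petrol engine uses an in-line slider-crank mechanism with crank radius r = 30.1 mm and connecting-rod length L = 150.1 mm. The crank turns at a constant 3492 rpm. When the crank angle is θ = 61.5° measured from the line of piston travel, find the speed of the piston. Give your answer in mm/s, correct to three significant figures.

10600

ω = 2π·3492/60 = 365.7 rad/s
For an in-line slider-crank, x = r cosθ + √(L² − r² sin²θ), so v = −rω sinθ·[1 + r cosθ/√(L² − r² sin²θ)].
With r = 0.0301 m, L = 0.1501 m, θ = 61.5°: √(L² − r² sin²θ) = 0.14775 m.
v = −0.0301·365.7·0.87882·[1 + 0.0301·0.47716/0.14775] = -10.613 m/s.
|v| = 10.613 m/s = 10613 mm/s.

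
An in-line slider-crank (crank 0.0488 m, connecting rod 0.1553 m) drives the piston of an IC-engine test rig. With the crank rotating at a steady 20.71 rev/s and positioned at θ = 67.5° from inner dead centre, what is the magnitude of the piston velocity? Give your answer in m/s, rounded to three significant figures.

ω = 2π·20.7 = 130.1 rad/s
For an in-line slider-crank, x = r cosθ + √(L² − r² sin²θ), so v = −rω sinθ·[1 + r cosθ/√(L² − r² sin²θ)].
With r = 0.0488 m, L = 0.1553 m, θ = 67.5°: √(L² − r² sin²θ) = 0.14861 m.
v = −0.0488·130.1·0.92388·[1 + 0.0488·0.38268/0.14861] = -6.6039 m/s.
|v| = 6.6039 m/s.

6.60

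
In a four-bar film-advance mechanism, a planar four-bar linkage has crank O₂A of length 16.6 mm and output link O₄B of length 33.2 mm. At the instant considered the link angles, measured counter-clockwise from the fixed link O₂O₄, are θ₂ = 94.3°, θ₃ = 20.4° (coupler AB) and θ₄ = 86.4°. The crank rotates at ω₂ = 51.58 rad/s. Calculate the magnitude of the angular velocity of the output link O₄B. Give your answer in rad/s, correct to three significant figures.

ω₂ = 51.58 rad/s
Differentiating the loop-closure r₂e^{iθ₂}+r₃e^{iθ₃}=r₁+r₄e^{iθ₄} gives r₂ω₂e^{iθ₂}+r₃ω₃e^{iθ₃}=r₄ω₄e^{iθ₄}.
Eliminating the other unknown: ω₄ = r₂ω₂ sin(θ₂−θ₃) / [r₄ sin(θ₄−θ₃)].
Numerator sine = +0.96078; denominator sine = +0.91355.
Result = 0.0166·51.58·(+0.96078) / (0.0332·(+0.91355)) = +27.123 rad/s; magnitude 27.123 rad/s.

27.1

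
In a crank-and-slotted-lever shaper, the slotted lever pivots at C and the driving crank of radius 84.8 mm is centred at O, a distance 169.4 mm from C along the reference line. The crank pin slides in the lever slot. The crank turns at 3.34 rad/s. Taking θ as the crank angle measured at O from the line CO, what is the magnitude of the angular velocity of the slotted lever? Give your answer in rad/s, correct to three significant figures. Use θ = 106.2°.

0.381

ω = 3.34 rad/s
Crank pin A relative to C: A = (d + r cosθ, r sinθ); lever angle φ = atan2(r sinθ, d + r cosθ).
Differentiating tanφ: φ̇ = rω(d cosθ + r)/(d² + r² + 2dr cosθ).
d² + r² + 2dr cosθ = |CA|² = 0.0278719 m²;  d cosθ + r = +0.037539 m.
|ω_lever| = |0.0848·3.34·+0.037539| / 0.0278719 = 0.38147 rad/s.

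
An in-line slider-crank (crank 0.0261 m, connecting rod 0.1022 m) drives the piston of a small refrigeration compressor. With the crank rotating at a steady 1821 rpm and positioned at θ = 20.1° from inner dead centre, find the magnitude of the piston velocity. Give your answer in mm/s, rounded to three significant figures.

2120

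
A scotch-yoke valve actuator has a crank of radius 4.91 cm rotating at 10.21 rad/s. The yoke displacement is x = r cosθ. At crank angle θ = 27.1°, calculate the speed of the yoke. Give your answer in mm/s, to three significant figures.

228

ω = 10.21 rad/s
x = r cosθ ⇒ ẋ = −rω sinθ.
|v| = rω|sinθ| = 0.0491·10.21·|sin 27.1°| = 0.22837 m/s = 228.37 mm/s.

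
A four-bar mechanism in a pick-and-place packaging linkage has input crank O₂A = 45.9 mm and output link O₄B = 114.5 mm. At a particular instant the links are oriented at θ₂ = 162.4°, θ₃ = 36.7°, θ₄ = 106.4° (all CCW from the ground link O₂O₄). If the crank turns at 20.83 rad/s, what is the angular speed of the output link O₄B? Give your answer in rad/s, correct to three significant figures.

ω₂ = 20.83 rad/s
Differentiating the loop-closure r₂e^{iθ₂}+r₃e^{iθ₃}=r₁+r₄e^{iθ₄} gives r₂ω₂e^{iθ₂}+r₃ω₃e^{iθ₃}=r₄ω₄e^{iθ₄}.
Eliminating the other unknown: ω₄ = r₂ω₂ sin(θ₂−θ₃) / [r₄ sin(θ₄−θ₃)].
Numerator sine = +0.81208; denominator sine = +0.93789.
Result = 0.0459·20.83·(+0.81208) / (0.1145·(+0.93789)) = +7.2301 rad/s; magnitude 7.2301 rad/s.

7.23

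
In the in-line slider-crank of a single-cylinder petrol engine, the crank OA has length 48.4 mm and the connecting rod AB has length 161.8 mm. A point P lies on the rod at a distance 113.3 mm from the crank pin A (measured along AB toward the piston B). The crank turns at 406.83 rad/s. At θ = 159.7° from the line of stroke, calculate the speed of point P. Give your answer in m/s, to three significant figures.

ω = 406.8 rad/s.  Crank-pin speed |V_A| = rω = 19.691 m/s, perpendicular to OA.
Rod angle: sinφ = −(r/L) sinθ ⇒ φ = -5.957°; ω_rod = −rω cosθ/√(L²−r²sin²θ) = +114.76 rad/s.
V_P = V_A + ω_rod × AP, with AP = 0.1133 m along the rod.
Components: V_Px = −rω sinθ − a·ω_rod·sinφ = -5.482 m/s;  V_Py = rω cosθ + a·ω_rod·cosφ = -5.5357 m/s.
|V_P| = √(V_Px² + V_Py²) = 7.7908 m/s.

7.79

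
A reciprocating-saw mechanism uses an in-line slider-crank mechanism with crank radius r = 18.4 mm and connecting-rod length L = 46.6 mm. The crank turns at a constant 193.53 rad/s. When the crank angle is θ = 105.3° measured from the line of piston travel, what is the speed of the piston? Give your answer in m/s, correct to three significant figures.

3.05

ω = 193.5 rad/s
For an in-line slider-crank, x = r cosθ + √(L² − r² sin²θ), so v = −rω sinθ·[1 + r cosθ/√(L² − r² sin²θ)].
With r = 0.0184 m, L = 0.0466 m, θ = 105.3°: √(L² − r² sin²θ) = 0.043088 m.
v = −0.0184·193.5·0.96456·[1 + 0.0184·-0.26387/0.043088] = -3.0477 m/s.
|v| = 3.0477 m/s.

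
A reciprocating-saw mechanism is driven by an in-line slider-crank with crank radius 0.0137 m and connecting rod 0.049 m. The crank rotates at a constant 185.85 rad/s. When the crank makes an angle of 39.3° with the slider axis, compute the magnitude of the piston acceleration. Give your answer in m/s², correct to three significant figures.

395

ω = 185.8 rad/s
x(θ) = r cosθ + √(L² − r² sin²θ); with ω constant, a = ω²·d²x/dθ².
d²x/dθ² = −r cosθ − r²(cos2θ)/√u − r⁴ sin²2θ/(4u^{3/2}),  u = L² − r² sin²θ = 0.0023257 m².
Substituting r = 0.0137 m, L = 0.049 m, θ = 39.3°: d²x/dθ² = -0.011446 m.
a = ω²·d²x/dθ² = (185.8)²·(-0.011446) = -395.36 m/s²;  |a| = 395.36 m/s².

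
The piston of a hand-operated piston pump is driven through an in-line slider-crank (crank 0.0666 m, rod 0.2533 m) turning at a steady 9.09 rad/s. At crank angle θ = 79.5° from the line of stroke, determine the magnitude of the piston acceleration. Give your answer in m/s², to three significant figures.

ω = 9.09 rad/s
x(θ) = r cosθ + √(L² − r² sin²θ); with ω constant, a = ω²·d²x/dθ².
d²x/dθ² = −r cosθ − r²(cos2θ)/√u − r⁴ sin²2θ/(4u^{3/2}),  u = L² − r² sin²θ = 0.0598726 m².
Substituting r = 0.0666 m, L = 0.2533 m, θ = 79.5°: d²x/dθ² = +0.0047433 m.
a = ω²·d²x/dθ² = (9.09)²·(+0.0047433) = +0.39193 m/s²;  |a| = 0.39193 m/s².

0.392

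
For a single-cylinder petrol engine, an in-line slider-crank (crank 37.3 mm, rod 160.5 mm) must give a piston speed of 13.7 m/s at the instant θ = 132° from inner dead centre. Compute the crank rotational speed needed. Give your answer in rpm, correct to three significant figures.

5600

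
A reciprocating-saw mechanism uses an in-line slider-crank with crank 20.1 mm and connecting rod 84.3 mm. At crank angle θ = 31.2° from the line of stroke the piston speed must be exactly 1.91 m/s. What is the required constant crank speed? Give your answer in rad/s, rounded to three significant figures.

152

For an in-line slider-crank, |v_piston| = rω|sinθ|·[1 + r cosθ/√(L² − r² sin²θ)].
With r = 0.0201 m, L = 0.0843 m, θ = 31.2°: the bracketed kinematic factor |dx/dθ| = 0.012552 m.
ω = v/|dx/dθ| = 1.91/0.012552 = 152.16 rad/s.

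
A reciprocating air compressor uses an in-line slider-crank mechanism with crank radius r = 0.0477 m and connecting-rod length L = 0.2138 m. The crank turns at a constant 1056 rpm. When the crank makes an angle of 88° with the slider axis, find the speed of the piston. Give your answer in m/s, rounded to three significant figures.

ω = 2π·1056/60 = 110.6 rad/s
For an in-line slider-crank, x = r cosθ + √(L² − r² sin²θ), so v = −rω sinθ·[1 + r cosθ/√(L² − r² sin²θ)].
With r = 0.0477 m, L = 0.2138 m, θ = 88°: √(L² − r² sin²θ) = 0.20842 m.
v = −0.0477·110.6·0.99939·[1 + 0.0477·0.03490/0.20842] = -5.3138 m/s.
|v| = 5.3138 m/s.

5.31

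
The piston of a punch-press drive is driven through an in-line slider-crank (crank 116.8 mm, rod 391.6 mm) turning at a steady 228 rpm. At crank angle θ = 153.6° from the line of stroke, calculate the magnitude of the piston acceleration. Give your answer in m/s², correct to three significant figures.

47.2

ω = 2π·228/60 = 23.88 rad/s
x(θ) = r cosθ + √(L² − r² sin²θ); with ω constant, a = ω²·d²x/dθ².
d²x/dθ² = −r cosθ − r²(cos2θ)/√u − r⁴ sin²2θ/(4u^{3/2}),  u = L² − r² sin²θ = 0.150653 m².
Substituting r = 0.1168 m, L = 0.3916 m, θ = 153.6°: d²x/dθ² = +0.082864 m.
a = ω²·d²x/dθ² = (23.88)²·(+0.082864) = +47.238 m/s²;  |a| = 47.238 m/s².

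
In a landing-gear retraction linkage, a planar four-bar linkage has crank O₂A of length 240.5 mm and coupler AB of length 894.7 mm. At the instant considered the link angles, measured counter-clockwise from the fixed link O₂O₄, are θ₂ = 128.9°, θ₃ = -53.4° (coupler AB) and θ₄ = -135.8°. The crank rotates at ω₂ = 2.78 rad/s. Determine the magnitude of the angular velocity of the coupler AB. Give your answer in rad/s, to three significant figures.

0.751

ω₂ = 2.78 rad/s
Differentiating the loop-closure r₂e^{iθ₂}+r₃e^{iθ₃}=r₁+r₄e^{iθ₄} gives r₂ω₂e^{iθ₂}+r₃ω₃e^{iθ₃}=r₄ω₄e^{iθ₄}.
Eliminating the other unknown: ω₃ = r₂ω₂ sin(θ₄−θ₂) / [r₃ sin(θ₃−θ₄)].
Numerator sine = +0.99572; denominator sine = +0.99122.
Result = 0.2405·2.78·(+0.99572) / (0.8947·(+0.99122)) = +0.75068 rad/s; magnitude 0.75068 rad/s.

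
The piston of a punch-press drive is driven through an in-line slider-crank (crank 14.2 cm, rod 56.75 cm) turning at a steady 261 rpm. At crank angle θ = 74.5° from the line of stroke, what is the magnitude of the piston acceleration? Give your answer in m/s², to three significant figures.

5.03

ω = 2π·261/60 = 27.33 rad/s
x(θ) = r cosθ + √(L² − r² sin²θ); with ω constant, a = ω²·d²x/dθ².
d²x/dθ² = −r cosθ − r²(cos2θ)/√u − r⁴ sin²2θ/(4u^{3/2}),  u = L² − r² sin²θ = 0.303332 m².
Substituting r = 0.142 m, L = 0.5675 m, θ = 74.5°: d²x/dθ² = -0.0067271 m.
a = ω²·d²x/dθ² = (27.33)²·(-0.0067271) = -5.0253 m/s²;  |a| = 5.0253 m/s².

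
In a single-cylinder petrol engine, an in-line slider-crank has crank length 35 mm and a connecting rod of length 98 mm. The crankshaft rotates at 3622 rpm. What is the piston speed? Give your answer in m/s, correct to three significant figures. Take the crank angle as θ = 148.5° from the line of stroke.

4.79

ω = 2π·3622/60 = 379.3 rad/s
For an in-line slider-crank, x = r cosθ + √(L² − r² sin²θ), so v = −rω sinθ·[1 + r cosθ/√(L² − r² sin²θ)].
With r = 0.035 m, L = 0.098 m, θ = 148.5°: √(L² − r² sin²θ) = 0.096279 m.
v = −0.035·379.3·0.52250·[1 + 0.035·-0.85264/0.096279] = -4.7864 m/s.
|v| = 4.7864 m/s.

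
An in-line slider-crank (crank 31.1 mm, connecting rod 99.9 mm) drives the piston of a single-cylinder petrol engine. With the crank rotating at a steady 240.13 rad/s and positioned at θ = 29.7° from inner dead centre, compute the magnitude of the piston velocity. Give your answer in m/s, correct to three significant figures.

4.71

ω = 240.1 rad/s
For an in-line slider-crank, x = r cosθ + √(L² − r² sin²θ), so v = −rω sinθ·[1 + r cosθ/√(L² − r² sin²θ)].
With r = 0.0311 m, L = 0.0999 m, θ = 29.7°: √(L² − r² sin²θ) = 0.098705 m.
v = −0.0311·240.1·0.49546·[1 + 0.0311·0.86863/0.098705] = -4.7128 m/s.
|v| = 4.7128 m/s.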